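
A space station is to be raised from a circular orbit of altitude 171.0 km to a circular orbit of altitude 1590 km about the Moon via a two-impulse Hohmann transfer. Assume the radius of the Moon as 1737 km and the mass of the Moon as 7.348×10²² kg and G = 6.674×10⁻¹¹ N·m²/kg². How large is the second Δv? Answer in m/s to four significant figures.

μ = GM = 6.674×10⁻¹¹ × 7.348×10²² = 4.904×10¹² m³/s².
r₁ = 1737 + 171.0 = 1908.0 km = 1.9080×10⁶ m.
r₂ = 1737 + 1590 = 3327.0 km = 3.3270×10⁶ m.
Transfer ellipse a_t = (r₁ + r₂)/2 = 2.618×10⁶ m.
At r₁: circular v_c1 = √(μ/r₁) = 1603 m/s; transfer-perilune v_p = √[μ(2/r₁ − 1/a_t)] = 1807 m/s.
At r₂: circular v_c2 = √(μ/r₂) = 1214 m/s; transfer-apolune v_a = √[μ(2/r₂ − 1/a_t)] = 1037 m/s.
Δv₂ = v_c2 − v_a = 177.5 m/s.

Δv ≈ 177.5 m/s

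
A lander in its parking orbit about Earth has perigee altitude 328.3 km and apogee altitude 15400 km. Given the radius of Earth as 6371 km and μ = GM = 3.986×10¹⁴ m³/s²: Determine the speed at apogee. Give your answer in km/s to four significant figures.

v ≈ 2.935 km/s

r_p = 6371 + 328.3 = 6699.3 km = 6.6993×10⁶ m.
r_a = 6371 + 15400 = 21771 km = 2.1771×10⁷ m.
Semi-major axis a = (r_p + r_a)/2 = 14235 km = 1.424×10⁷ m.
Vis-viva: v² = μ(2/r − 1/a) = 3.986×10¹⁴ × (9.187×10⁻⁸ − 7.025×10⁻⁸) = 8.616×10⁶ m²/s².
v = 2935 m/s = 2.935 km/s.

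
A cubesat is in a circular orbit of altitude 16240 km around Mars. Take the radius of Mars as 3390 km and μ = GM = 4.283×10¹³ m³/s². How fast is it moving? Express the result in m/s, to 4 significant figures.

r = 3390 + 16240 = 19630 km = 1.9630×10⁷ m.
For a circular orbit v = √(μ/r) = √(4.283×10¹³ / 1.963×10⁷) = √(2.182×10⁶) = 1477 m/s.

v ≈ 1477 m/s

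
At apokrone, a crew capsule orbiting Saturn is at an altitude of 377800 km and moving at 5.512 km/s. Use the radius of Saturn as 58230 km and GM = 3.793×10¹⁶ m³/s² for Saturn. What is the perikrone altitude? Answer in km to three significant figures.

perikrone altitude ≈ 34000 km

r_a = 58230 + 377800 = 4.3603×10⁵ km = 4.360×10⁸ m.
Specific energy ε = v²/2 − μ/r = -7.180×10⁷ J/kg, so a = −μ/(2ε) = 2.641×10⁸ m.
The apsides satisfy r_p + r_a = 2a, so the perikrone radius is 2a − r_a = 9.226×10⁷ m = 92255 km.
Perikrone altitude = 92255 − 58230 = 34025 km.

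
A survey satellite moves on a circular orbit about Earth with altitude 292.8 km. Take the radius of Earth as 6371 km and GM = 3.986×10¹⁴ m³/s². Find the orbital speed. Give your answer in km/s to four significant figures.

r = 6371 + 292.8 = 6663.8 km = 6.6638×10⁶ m.
For a circular orbit v = √(μ/r) = √(3.986×10¹⁴ / 6.664×10⁶) = √(5.982×10⁷) = 7734 m/s.
That is 7.734 km/s.

v ≈ 7.734 km/s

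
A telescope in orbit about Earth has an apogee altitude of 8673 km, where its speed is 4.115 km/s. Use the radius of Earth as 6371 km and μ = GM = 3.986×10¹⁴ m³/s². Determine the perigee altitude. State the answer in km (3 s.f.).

r_a = 6371 + 8673 = 15044 km = 1.504×10⁷ m.
Specific energy ε = v²/2 − μ/r = -1.803×10⁷ J/kg, so a = −μ/(2ε) = 1.105×10⁷ m.
The apsides satisfy r_p + r_a = 2a, so the perigee radius is 2a − r_a = 7.065×10⁶ m = 7064.8 km.
Perigee altitude = 7064.8 − 6371 = 693.82 km.

perigee altitude ≈ 694 km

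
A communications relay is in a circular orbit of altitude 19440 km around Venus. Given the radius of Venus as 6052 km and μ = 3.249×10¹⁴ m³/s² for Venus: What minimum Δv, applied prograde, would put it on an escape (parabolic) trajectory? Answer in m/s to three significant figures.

Δv ≈ 1480 m/s

r = 6052 + 19440 = 25492 km = 2.5492×10⁷ m.
Circular speed v_c = √(μ/r) = 3570 m/s.
Escape speed v_esc = √(2μ/r) = √2 × v_c = 5049 m/s.
Δv = v_esc − v_c = 1479 m/s.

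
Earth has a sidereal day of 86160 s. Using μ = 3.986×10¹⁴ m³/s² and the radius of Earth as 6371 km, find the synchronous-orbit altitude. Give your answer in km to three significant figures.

A synchronous orbit has period T, so by Kepler's third law a = (μT²/4π²)^(1/3).
μT²/4π² = 3.986×10¹⁴ × (8.616×10⁴)² / 39.48 = 7.495×10²² m³.
a = 4.216×10⁷ m = 42163 km.
Altitude h = a − R = 42163 − 6371 = 35792 km.

h_sync ≈ 35800 km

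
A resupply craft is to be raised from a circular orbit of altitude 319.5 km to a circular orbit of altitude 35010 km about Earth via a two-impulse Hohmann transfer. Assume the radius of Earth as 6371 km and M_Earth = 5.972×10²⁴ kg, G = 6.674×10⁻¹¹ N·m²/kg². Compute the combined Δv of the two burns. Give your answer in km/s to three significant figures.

μ = GM = 6.674×10⁻¹¹ × 5.972×10²⁴ = 3.986×10¹⁴ m³/s².
r₁ = 6371 + 319.5 = 6690.5 km = 6.6905×10⁶ m.
r₂ = 6371 + 35010 = 41381 km = 4.1381×10⁷ m.
Transfer ellipse a_t = (r₁ + r₂)/2 = 2.404×10⁷ m.
At r₁: circular v_c1 = √(μ/r₁) = 7718 m/s; transfer-perigee v_p = √[μ(2/r₁ − 1/a_t)] = 10130 m/s.
Δv₁ = v_p − v_c1 = 2409 m/s.
At r₂: circular v_c2 = √(μ/r₂) = 3104 m/s; transfer-apogee v_a = √[μ(2/r₂ − 1/a_t)] = 1637 m/s.
Δv₂ = v_c2 − v_a = 1466 m/s.
Total Δv = Δv₁ + Δv₂ = 3875 m/s = 3.875 km/s.

Δv_total ≈ 3.88 km/s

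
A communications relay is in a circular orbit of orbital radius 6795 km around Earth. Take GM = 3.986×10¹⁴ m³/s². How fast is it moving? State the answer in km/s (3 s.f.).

v ≈ 7.66 km/s

r = 6795 km = 6.795×10⁶ m.
For a circular orbit v = √(μ/r) = √(3.986×10¹⁴ / 6.795×10⁶) = √(5.866×10⁷) = 7659 m/s.
That is 7.659 km/s.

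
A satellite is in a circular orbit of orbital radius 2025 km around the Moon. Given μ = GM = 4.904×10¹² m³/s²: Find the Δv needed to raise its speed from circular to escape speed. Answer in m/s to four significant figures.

r = 2025 km = 2.025×10⁶ m.
Circular speed v_c = √(μ/r) = 1556 m/s.
Escape speed v_esc = √(2μ/r) = √2 × v_c = 2201 m/s.
Δv = v_esc − v_c = 644.6 m/s.

Δv ≈ 644.6 m/s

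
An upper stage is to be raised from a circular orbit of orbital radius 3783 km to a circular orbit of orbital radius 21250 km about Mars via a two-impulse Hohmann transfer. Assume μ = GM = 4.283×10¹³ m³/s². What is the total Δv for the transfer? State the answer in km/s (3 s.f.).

Δv_total ≈ 1.66 km/s

r₁ = 3783 km = 3.783×10⁶ m.
r₂ = 21250 km = 2.125×10⁷ m.
Transfer ellipse a_t = (r₁ + r₂)/2 = 1.252×10⁷ m.
At r₁: circular v_c1 = √(μ/r₁) = 3365 m/s; transfer-periapsis v_p = √[μ(2/r₁ − 1/a_t)] = 4384 m/s.
Δv₁ = v_p − v_c1 = 1019 m/s.
At r₂: circular v_c2 = √(μ/r₂) = 1420 m/s; transfer-apoapsis v_a = √[μ(2/r₂ − 1/a_t)] = 780.5 m/s.
Δv₂ = v_c2 − v_a = 639.2 m/s.
Total Δv = Δv₁ + Δv₂ = 1659 m/s = 1.659 km/s.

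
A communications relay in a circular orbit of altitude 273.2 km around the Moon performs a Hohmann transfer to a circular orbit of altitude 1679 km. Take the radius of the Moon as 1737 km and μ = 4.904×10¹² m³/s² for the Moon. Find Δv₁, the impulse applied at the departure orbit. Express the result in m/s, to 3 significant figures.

Δv ≈ 191 m/s

r₁ = 1737 + 273.2 = 2010.2 km = 2.0102×10⁶ m.
r₂ = 1737 + 1679 = 3416.0 km = 3.4160×10⁶ m.
Transfer ellipse a_t = (r₁ + r₂)/2 = 2.713×10⁶ m.
At r₁: circular v_c1 = √(μ/r₁) = 1562 m/s; transfer-perilune v_p = √[μ(2/r₁ − 1/a_t)] = 1753 m/s.
Δv₁ = v_p − v_c1 = 190.7 m/s.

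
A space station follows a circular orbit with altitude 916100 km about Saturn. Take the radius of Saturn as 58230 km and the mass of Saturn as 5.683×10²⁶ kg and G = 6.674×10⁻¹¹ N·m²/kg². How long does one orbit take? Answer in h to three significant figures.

μ = GM = 6.674×10⁻¹¹ × 5.683×10²⁶ = 3.793×10¹⁶ m³/s².
r = 58230 + 916100 = 974330 km = 9.7433×10⁸ m.
Kepler's third law: T = 2π√(r³/μ) = 2π√((9.743×10⁸)³ / 3.793×10¹⁶).
r³/μ = 2.439×10¹⁰ s², so T = 2π × 1.562×10⁵ = 9.812×10⁵ s.
Converting: 9.812×10⁵ s ÷ 3600 = 272.6 h.

T ≈ 273 h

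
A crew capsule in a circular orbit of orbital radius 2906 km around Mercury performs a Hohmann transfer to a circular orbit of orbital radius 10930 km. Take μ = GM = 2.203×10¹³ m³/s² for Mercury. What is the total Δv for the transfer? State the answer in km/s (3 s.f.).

r₁ = 2906 km = 2.906×10⁶ m.
r₂ = 10930 km = 1.093×10⁷ m.
Transfer ellipse a_t = (r₁ + r₂)/2 = 6.918×10⁶ m.
At r₁: circular v_c1 = √(μ/r₁) = 2753 m/s; transfer-periherm v_p = √[μ(2/r₁ − 1/a_t)] = 3461 m/s.
Δv₁ = v_p − v_c1 = 707.5 m/s.
At r₂: circular v_c2 = √(μ/r₂) = 1420 m/s; transfer-apoherm v_a = √[μ(2/r₂ − 1/a_t)] = 920.1 m/s.
Δv₂ = v_c2 − v_a = 499.6 m/s.
Total Δv = Δv₁ + Δv₂ = 1207 m/s = 1.207 km/s.

Δv_total ≈ 1.21 km/s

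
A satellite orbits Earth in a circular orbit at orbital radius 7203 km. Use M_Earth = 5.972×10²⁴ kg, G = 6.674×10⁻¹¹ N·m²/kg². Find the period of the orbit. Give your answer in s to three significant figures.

T ≈ 6080 s

μ = GM = 6.674×10⁻¹¹ × 5.972×10²⁴ = 3.986×10¹⁴ m³/s².
r = 7203 km = 7.203×10⁶ m.
Kepler's third law: T = 2π√(r³/μ) = 2π√((7.203×10⁶)³ / 3.986×10¹⁴).
r³/μ = 9.376×10⁵ s², so T = 2π × 9.683×10² = 6.084×10³ s.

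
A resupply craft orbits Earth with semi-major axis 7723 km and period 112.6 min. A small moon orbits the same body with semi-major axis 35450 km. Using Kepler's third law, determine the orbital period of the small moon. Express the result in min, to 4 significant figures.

T₂ ≈ 1107 min

Kepler's third law: T² ∝ a³, so T₂ = T₁ (a₂/a₁)^(3/2).
a₂/a₁ = 4.590, (a₂/a₁)^(3/2) = 9.834.
T₂ = 112.6 × 9.834 = 1107 min.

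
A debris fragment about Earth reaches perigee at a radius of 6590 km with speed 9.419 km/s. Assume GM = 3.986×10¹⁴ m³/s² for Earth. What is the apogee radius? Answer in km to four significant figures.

apogee radius ≈ 18130 km

r_p = 6.590×10⁶ m.
Specific energy ε = v²/2 − μ/r = -1.613×10⁷ J/kg, so a = −μ/(2ε) = 1.236×10⁷ m.
The apsides satisfy r_p + r_a = 2a, so the apogee radius is 2a − r_p = 1.813×10⁷ m = 18127 km.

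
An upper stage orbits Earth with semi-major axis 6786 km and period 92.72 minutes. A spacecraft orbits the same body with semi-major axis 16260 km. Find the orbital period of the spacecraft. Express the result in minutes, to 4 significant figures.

Kepler's third law: T² ∝ a³, so T₂ = T₁ (a₂/a₁)^(3/2).
a₂/a₁ = 2.396, (a₂/a₁)^(3/2) = 3.709.
T₂ = 92.72 × 3.709 = 343.9 minutes.

T₂ ≈ 343.9 minutes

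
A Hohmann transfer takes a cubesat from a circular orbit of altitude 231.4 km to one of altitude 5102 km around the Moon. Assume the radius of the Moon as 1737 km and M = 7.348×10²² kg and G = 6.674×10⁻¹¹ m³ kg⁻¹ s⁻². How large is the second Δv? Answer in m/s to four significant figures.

μ = GM = 6.674×10⁻¹¹ × 7.348×10²² = 4.904×10¹² m³/s².
r₁ = 1737 + 231.4 = 1968.4 km = 1.9684×10⁶ m.
r₂ = 1737 + 5102 = 6839.0 km = 6.8390×10⁶ m.
Transfer ellipse a_t = (r₁ + r₂)/2 = 4.404×10⁶ m.
At r₁: circular v_c1 = √(μ/r₁) = 1578 m/s; transfer-perilune v_p = √[μ(2/r₁ − 1/a_t)] = 1967 m/s.
At r₂: circular v_c2 = √(μ/r₂) = 846.8 m/s; transfer-apolune v_a = √[μ(2/r₂ − 1/a_t)] = 566.1 m/s.
Δv₂ = v_c2 − v_a = 280.7 m/s.

Δv ≈ 280.7 m/s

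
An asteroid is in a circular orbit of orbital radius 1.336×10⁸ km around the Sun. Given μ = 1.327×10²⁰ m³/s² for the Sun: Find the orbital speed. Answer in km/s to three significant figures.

v ≈ 31.5 km/s

r = 1.336×10⁸ km = 1.336×10¹¹ m.
For a circular orbit v = √(μ/r) = √(1.327×10²⁰ / 1.336×10¹¹) = √(9.933×10⁸) = 31520 m/s.
That is 31.52 km/s.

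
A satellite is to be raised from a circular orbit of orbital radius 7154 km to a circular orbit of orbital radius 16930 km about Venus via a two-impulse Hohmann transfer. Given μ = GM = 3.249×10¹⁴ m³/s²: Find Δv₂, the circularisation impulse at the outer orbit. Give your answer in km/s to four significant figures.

r₁ = 7154 km = 7.154×10⁶ m.
r₂ = 16930 km = 1.693×10⁷ m.
Transfer ellipse a_t = (r₁ + r₂)/2 = 1.204×10⁷ m.
At r₁: circular v_c1 = √(μ/r₁) = 6739 m/s; transfer-periapsis v_p = √[μ(2/r₁ − 1/a_t)] = 7991 m/s.
At r₂: circular v_c2 = √(μ/r₂) = 4381 m/s; transfer-apoapsis v_a = √[μ(2/r₂ − 1/a_t)] = 3377 m/s.
Δv₂ = v_c2 − v_a = 1004 m/s.
= 1.004 km/s.

Δv ≈ 1.004 km/s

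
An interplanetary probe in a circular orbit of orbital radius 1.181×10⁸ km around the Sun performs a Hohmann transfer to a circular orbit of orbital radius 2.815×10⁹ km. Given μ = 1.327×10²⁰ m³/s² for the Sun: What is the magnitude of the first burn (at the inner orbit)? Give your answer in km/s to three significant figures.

r₁ = 1.181×10⁸ km = 1.181×10¹¹ m.
r₂ = 2.815×10⁹ km = 2.815×10¹² m.
Transfer ellipse a_t = (r₁ + r₂)/2 = 1.467×10¹² m.
At r₁: circular v_c1 = √(μ/r₁) = 33520 m/s; transfer-perihelion v_p = √[μ(2/r₁ − 1/a_t)] = 46440 m/s.
Δv₁ = v_p − v_c1 = 12920 m/s.
= 12.92 km/s.

Δv ≈ 12.9 km/s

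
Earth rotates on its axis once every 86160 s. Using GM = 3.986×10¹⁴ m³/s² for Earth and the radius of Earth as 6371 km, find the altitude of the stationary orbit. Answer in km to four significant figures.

A synchronous orbit has period T, so by Kepler's third law a = (μT²/4π²)^(1/3).
μT²/4π² = 3.986×10¹⁴ × (8.616×10⁴)² / 39.48 = 7.495×10²² m³.
a = 4.216×10⁷ m = 42163 km.
Altitude h = a − R = 42163 − 6371 = 35792 km.

h_sync ≈ 35790 km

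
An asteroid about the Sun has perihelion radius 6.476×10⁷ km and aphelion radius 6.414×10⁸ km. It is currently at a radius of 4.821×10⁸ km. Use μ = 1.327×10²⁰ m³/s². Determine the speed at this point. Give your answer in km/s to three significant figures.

v ≈ 13.2 km/s

Semi-major axis a = (r_p + r_a)/2 = 3.5308×10⁸ km = 3.531×10¹¹ m.
Vis-viva: v² = μ(2/r − 1/a) = 1.327×10²⁰ × (4.149×10⁻¹² − 2.832×10⁻¹²) = 1.747×10⁸ m²/s².
v = 13220 m/s = 13.22 km/s.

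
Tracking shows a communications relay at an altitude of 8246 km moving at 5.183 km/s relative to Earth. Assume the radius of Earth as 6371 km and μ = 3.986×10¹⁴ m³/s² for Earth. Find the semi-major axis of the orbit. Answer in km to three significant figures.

a ≈ 14400 km

r = 6371 + 8246 = 14617 km = 1.462×10⁷ m.
Specific orbital energy ε = v²/2 − μ/r = (5183)²/2 − 3.986×10¹⁴/1.462×10⁷ = -1.384×10⁷ J/kg.
Since ε = −μ/(2a), a = −μ/(2ε) = 1.440×10⁷ m = 14403 km.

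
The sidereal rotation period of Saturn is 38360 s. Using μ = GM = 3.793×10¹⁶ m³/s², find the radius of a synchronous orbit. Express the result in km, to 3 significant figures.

A synchronous orbit has period T, so by Kepler's third law a = (μT²/4π²)^(1/3).
μT²/4π² = 3.793×10¹⁶ × (3.836×10⁴)² / 39.48 = 1.414×10²⁴ m³.
a = 1.122×10⁸ m = 1.1223×10⁵ km.

r_sync ≈ 1.12×10⁵ km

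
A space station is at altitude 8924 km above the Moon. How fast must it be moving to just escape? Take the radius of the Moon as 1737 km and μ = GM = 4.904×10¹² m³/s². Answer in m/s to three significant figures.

v_esc ≈ 959 m/s

r = 1737 + 8924 = 10661 km = 1.0661×10⁷ m.
Escape speed v_esc = √(2μ/r) = √(2 × 4.904×10¹² / 1.066×10⁷) = √(9.200×10⁵) = 959.2 m/s.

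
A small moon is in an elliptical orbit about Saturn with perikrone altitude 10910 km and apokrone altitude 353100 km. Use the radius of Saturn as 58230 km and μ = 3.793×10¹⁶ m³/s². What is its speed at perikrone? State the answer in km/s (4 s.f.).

r_p = 58230 + 10910 = 69140 km = 6.9140×10⁷ m.
r_a = 58230 + 353100 = 411330 km = 4.1133×10⁸ m.
Semi-major axis a = (r_p + r_a)/2 = 2.4024×10⁵ km = 2.402×10⁸ m.
Vis-viva: v² = μ(2/r − 1/a) = 3.793×10¹⁶ × (2.893×10⁻⁸ − 4.163×10⁻⁹) = 9.393×10⁸ m²/s².
v = 30650 m/s = 30.65 km/s.

v ≈ 30.65 km/s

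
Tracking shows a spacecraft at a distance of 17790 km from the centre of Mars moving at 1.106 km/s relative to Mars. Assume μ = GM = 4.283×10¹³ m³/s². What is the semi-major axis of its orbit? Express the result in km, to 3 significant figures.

a ≈ 11900 km

r = 1.779×10⁷ m.
Vis-viva rearranged: 1/a = 2/r − v²/μ = 1.124×10⁻⁷ − 2.856×10⁻⁸ = 8.386×10⁻⁸ m⁻¹.
a = 1.192×10⁷ m = 11924 km.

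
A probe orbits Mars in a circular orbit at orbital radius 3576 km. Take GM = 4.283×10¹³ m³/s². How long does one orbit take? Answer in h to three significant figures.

T ≈ 1.80 h

r = 3576 km = 3.576×10⁶ m.
Kepler's third law: T = 2π√(r³/μ) = 2π√((3.576×10⁶)³ / 4.283×10¹³).
r³/μ = 1.068×10⁶ s², so T = 2π × 1.033×10³ = 6.492×10³ s.
Converting: 6.492×10³ s ÷ 3600 = 1.803 h.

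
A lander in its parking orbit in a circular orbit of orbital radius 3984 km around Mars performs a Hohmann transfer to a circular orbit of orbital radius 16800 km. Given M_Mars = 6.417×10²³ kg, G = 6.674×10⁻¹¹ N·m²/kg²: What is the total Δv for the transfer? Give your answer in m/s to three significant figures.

Δv_total ≈ 1500 m/s

μ = GM = 6.674×10⁻¹¹ × 6.417×10²³ = 4.283×10¹³ m³/s².
r₁ = 3984 km = 3.984×10⁶ m.
r₂ = 16800 km = 1.680×10⁷ m.
Transfer ellipse a_t = (r₁ + r₂)/2 = 1.039×10⁷ m.
At r₁: circular v_c1 = √(μ/r₁) = 3279 m/s; transfer-periapsis v_p = √[μ(2/r₁ − 1/a_t)] = 4169 m/s.
Δv₁ = v_p − v_c1 = 890.1 m/s.
At r₂: circular v_c2 = √(μ/r₂) = 1597 m/s; transfer-apoapsis v_a = √[μ(2/r₂ − 1/a_t)] = 988.6 m/s.
Δv₂ = v_c2 − v_a = 608.0 m/s.
Total Δv = Δv₁ + Δv₂ = 1498 m/s.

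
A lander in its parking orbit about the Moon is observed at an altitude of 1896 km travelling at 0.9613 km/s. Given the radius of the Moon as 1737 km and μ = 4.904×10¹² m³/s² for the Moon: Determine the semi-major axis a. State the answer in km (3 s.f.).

a ≈ 2760 km

r = 1737 + 1896 = 3633.0 km = 3.633×10⁶ m.
Vis-viva rearranged: 1/a = 2/r − v²/μ = 5.505×10⁻⁷ − 1.884×10⁻⁷ = 3.621×10⁻⁷ m⁻¹.
a = 2.762×10⁶ m = 2761.9 km.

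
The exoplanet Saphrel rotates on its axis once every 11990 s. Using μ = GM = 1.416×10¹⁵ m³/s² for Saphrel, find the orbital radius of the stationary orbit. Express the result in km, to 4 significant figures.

A synchronous orbit has period T, so by Kepler's third law a = (μT²/4π²)^(1/3).
μT²/4π² = 1.416×10¹⁵ × (1.199×10⁴)² / 39.48 = 5.156×10²¹ m³.
a = 1.728×10⁷ m = 17276 km.

r_sync ≈ 17280 km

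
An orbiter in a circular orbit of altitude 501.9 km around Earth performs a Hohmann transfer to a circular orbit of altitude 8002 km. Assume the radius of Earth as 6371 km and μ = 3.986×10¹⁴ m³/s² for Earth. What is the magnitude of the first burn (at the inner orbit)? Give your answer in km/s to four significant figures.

Δv ≈ 1.243 km/s

r₁ = 6371 + 501.9 = 6872.9 km = 6.8729×10⁶ m.
r₂ = 6371 + 8002 = 14373 km = 1.4373×10⁷ m.
Transfer ellipse a_t = (r₁ + r₂)/2 = 1.062×10⁷ m.
At r₁: circular v_c1 = √(μ/r₁) = 7616 m/s; transfer-perigee v_p = √[μ(2/r₁ − 1/a_t)] = 8858 m/s.
Δv₁ = v_p − v_c1 = 1243 m/s.
= 1.243 km/s.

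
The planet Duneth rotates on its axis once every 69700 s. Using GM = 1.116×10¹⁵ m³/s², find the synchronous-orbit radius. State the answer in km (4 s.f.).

r_sync ≈ 51590 km

A synchronous orbit has period T, so by Kepler's third law a = (μT²/4π²)^(1/3).
μT²/4π² = 1.116×10¹⁵ × (6.970×10⁴)² / 39.48 = 1.373×10²³ m³.
a = 5.159×10⁷ m = 51593 km.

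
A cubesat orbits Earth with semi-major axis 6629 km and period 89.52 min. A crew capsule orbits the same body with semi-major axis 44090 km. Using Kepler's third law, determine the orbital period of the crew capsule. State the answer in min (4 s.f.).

Kepler's third law: T² ∝ a³, so T₂ = T₁ (a₂/a₁)^(3/2).
a₂/a₁ = 6.651, (a₂/a₁)^(3/2) = 17.15.
T₂ = 89.52 × 17.15 = 1536 min.

T₂ ≈ 1536 min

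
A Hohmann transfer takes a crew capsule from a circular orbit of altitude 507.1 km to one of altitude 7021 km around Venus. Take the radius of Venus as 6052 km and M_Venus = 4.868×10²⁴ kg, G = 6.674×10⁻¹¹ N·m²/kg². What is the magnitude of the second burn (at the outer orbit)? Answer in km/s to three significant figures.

μ = GM = 6.674×10⁻¹¹ × 4.868×10²⁴ = 3.249×10¹⁴ m³/s².
r₁ = 6052 + 507.1 = 6559.1 km = 6.5591×10⁶ m.
r₂ = 6052 + 7021 = 13073 km = 1.3073×10⁷ m.
Transfer ellipse a_t = (r₁ + r₂)/2 = 9.816×10⁶ m.
At r₁: circular v_c1 = √(μ/r₁) = 7038 m/s; transfer-periapsis v_p = √[μ(2/r₁ − 1/a_t)] = 8122 m/s.
At r₂: circular v_c2 = √(μ/r₂) = 4985 m/s; transfer-apoapsis v_a = √[μ(2/r₂ − 1/a_t)] = 4075 m/s.
Δv₂ = v_c2 − v_a = 910.1 m/s.
= 0.9101 km/s.

Δv ≈ 0.91 km/s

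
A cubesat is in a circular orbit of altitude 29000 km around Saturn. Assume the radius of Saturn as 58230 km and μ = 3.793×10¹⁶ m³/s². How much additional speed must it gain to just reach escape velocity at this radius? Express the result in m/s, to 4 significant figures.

Δv ≈ 8637 m/s

r = 58230 + 29000 = 87230 km = 8.7230×10⁷ m.
Circular speed v_c = √(μ/r) = 20850 m/s.
Escape speed v_esc = √(2μ/r) = √2 × v_c = 29490 m/s.
Δv = v_esc − v_c = 8637 m/s.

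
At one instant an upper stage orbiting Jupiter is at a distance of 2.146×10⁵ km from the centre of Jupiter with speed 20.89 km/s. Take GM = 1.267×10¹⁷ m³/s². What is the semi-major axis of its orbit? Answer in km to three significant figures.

a ≈ 1.70×10⁵ km

r = 2.146×10⁸ m.
Vis-viva rearranged: 1/a = 2/r − v²/μ = 9.320×10⁻⁹ − 3.444×10⁻⁹ = 5.875×10⁻⁹ m⁻¹.
a = 1.702×10⁸ m = 1.7020×10⁵ km.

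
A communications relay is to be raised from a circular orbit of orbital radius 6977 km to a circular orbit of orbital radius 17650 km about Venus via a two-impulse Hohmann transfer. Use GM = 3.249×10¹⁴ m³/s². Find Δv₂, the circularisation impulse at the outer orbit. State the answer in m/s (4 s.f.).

r₁ = 6977 km = 6.977×10⁶ m.
r₂ = 17650 km = 1.765×10⁷ m.
Transfer ellipse a_t = (r₁ + r₂)/2 = 1.231×10⁷ m.
At r₁: circular v_c1 = √(μ/r₁) = 6824 m/s; transfer-periapsis v_p = √[μ(2/r₁ − 1/a_t)] = 8170 m/s.
At r₂: circular v_c2 = √(μ/r₂) = 4290 m/s; transfer-apoapsis v_a = √[μ(2/r₂ − 1/a_t)] = 3230 m/s.
Δv₂ = v_c2 − v_a = 1061 m/s.

Δv ≈ 1061 m/s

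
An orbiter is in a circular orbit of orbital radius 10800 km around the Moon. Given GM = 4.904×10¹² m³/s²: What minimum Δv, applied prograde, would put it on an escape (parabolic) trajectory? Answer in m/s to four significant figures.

Δv ≈ 279.1 m/s

r = 10800 km = 1.080×10⁷ m.
Circular speed v_c = √(μ/r) = 673.9 m/s.
Escape speed v_esc = √(2μ/r) = √2 × v_c = 953.0 m/s.
Δv = v_esc − v_c = 279.1 m/s.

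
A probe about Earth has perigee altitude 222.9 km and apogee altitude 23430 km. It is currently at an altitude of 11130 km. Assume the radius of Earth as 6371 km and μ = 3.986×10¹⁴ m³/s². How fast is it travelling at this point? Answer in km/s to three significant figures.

v ≈ 4.86 km/s

r_p = 6371 + 222.9 = 6593.9 km = 6.5939×10⁶ m.
r_a = 6371 + 23430 = 29801 km = 2.9801×10⁷ m.
r = 6371 + 11130 = 17501 km = 1.750×10⁷ m.
Semi-major axis a = (r_p + r_a)/2 = 18197 km = 1.820×10⁷ m.
Vis-viva: v² = μ(2/r − 1/a) = 3.986×10¹⁴ × (1.143×10⁻⁷ − 5.495×10⁻⁸) = 2.365×10⁷ m²/s².
v = 4863 m/s = 4.863 km/s.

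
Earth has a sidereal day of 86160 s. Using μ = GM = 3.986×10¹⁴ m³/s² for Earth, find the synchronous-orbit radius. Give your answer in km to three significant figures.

A synchronous orbit has period T, so by Kepler's third law a = (μT²/4π²)^(1/3).
μT²/4π² = 3.986×10¹⁴ × (8.616×10⁴)² / 39.48 = 7.495×10²² m³.
a = 4.216×10⁷ m = 42163 km.

r_sync ≈ 42200 km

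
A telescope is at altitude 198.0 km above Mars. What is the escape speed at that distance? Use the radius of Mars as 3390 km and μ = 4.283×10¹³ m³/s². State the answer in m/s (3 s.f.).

r = 3390 + 198.0 = 3588.0 km = 3.5880×10⁶ m.
Escape speed v_esc = √(2μ/r) = √(2 × 4.283×10¹³ / 3.588×10⁶) = √(2.387×10⁷) = 4886 m/s.

v_esc ≈ 4890 m/s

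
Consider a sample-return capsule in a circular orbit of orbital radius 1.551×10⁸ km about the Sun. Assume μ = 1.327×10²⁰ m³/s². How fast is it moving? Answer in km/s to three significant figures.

v ≈ 29.3 km/s

r = 1.551×10⁸ km = 1.551×10¹¹ m.
For a circular orbit v = √(μ/r) = √(1.327×10²⁰ / 1.551×10¹¹) = √(8.556×10⁸) = 29250 m/s.
That is 29.25 km/s.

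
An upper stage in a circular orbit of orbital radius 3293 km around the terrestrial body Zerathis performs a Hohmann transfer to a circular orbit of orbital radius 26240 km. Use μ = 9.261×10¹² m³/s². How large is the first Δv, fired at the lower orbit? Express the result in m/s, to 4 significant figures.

r₁ = 3293 km = 3.293×10⁶ m.
r₂ = 26240 km = 2.624×10⁷ m.
Transfer ellipse a_t = (r₁ + r₂)/2 = 1.477×10⁷ m.
At r₁: circular v_c1 = √(μ/r₁) = 1677 m/s; transfer-periapsis v_p = √[μ(2/r₁ − 1/a_t)] = 2236 m/s.
Δv₁ = v_p − v_c1 = 558.5 m/s.

Δv ≈ 558.5 m/s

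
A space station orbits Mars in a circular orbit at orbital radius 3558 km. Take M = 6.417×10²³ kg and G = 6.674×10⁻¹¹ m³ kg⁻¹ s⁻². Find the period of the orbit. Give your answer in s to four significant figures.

μ = GM = 6.674×10⁻¹¹ × 6.417×10²³ = 4.283×10¹³ m³/s².
r = 3558 km = 3.558×10⁶ m.
Kepler's third law: T = 2π√(r³/μ) = 2π√((3.558×10⁶)³ / 4.283×10¹³).
r³/μ = 1.052×10⁶ s², so T = 2π × 1.026×10³ = 6.444×10³ s.

T ≈ 6444 s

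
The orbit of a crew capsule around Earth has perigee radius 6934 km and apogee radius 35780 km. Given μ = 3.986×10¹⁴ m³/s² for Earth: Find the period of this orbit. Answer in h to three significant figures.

T ≈ 8.63 h

Semi-major axis a = (r_p + r_a)/2 = (6934.0 + 35780)/2 = 21357 km = 2.136×10⁷ m.
By Kepler's third law T = 2π√(a³/μ) = 2π × 4.944×10³ = 3.106×10⁴ s.
= 8.628 h.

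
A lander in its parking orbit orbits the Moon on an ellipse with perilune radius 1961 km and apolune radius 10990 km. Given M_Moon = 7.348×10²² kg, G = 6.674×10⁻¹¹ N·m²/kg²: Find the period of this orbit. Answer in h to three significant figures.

T ≈ 13.0 h

μ = GM = 6.674×10⁻¹¹ × 7.348×10²² = 4.904×10¹² m³/s².
Semi-major axis a = (r_p + r_a)/2 = (1961.0 + 10990)/2 = 6475.5 km = 6.476×10⁶ m.
By Kepler's third law T = 2π√(a³/μ) = 2π × 7.441×10³ = 4.675×10⁴ s.
= 12.99 h.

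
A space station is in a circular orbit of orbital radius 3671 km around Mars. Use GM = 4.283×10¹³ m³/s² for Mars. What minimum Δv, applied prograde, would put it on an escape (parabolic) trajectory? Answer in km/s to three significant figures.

Δv ≈ 1.41 km/s

r = 3671 km = 3.671×10⁶ m.
Circular speed v_c = √(μ/r) = 3416 m/s.
Escape speed v_esc = √(2μ/r) = √2 × v_c = 4831 m/s.
Δv = v_esc − v_c = 1415 m/s = 1.415 km/s.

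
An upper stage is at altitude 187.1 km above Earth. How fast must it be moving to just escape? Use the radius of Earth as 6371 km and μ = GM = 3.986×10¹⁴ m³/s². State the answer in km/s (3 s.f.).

v_esc ≈ 11.0 km/s

r = 6371 + 187.1 = 6558.1 km = 6.5581×10⁶ m.
Escape speed v_esc = √(2μ/r) = √(2 × 3.986×10¹⁴ / 6.558×10⁶) = √(1.216×10⁸) = 11030 m/s.
= 11.03 km/s.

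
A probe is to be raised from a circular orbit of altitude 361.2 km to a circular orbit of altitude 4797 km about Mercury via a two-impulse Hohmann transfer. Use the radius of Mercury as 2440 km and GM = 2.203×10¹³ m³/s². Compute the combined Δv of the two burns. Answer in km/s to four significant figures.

r₁ = 2440 + 361.2 = 2801.2 km = 2.8012×10⁶ m.
r₂ = 2440 + 4797 = 7237.0 km = 7.2370×10⁶ m.
Transfer ellipse a_t = (r₁ + r₂)/2 = 5.019×10⁶ m.
At r₁: circular v_c1 = √(μ/r₁) = 2804 m/s; transfer-periherm v_p = √[μ(2/r₁ − 1/a_t)] = 3367 m/s.
Δv₁ = v_p − v_c1 = 563.1 m/s.
At r₂: circular v_c2 = √(μ/r₂) = 1745 m/s; transfer-apoherm v_a = √[μ(2/r₂ − 1/a_t)] = 1303 m/s.
Δv₂ = v_c2 − v_a = 441.3 m/s.
Total Δv = Δv₁ + Δv₂ = 1004 m/s = 1.004 km/s.

Δv_total ≈ 1.004 km/s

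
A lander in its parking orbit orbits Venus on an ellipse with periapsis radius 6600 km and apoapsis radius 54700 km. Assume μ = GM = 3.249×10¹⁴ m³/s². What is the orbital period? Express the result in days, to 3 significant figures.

Semi-major axis a = (r_p + r_a)/2 = (6600.0 + 54700)/2 = 30650 km = 3.065×10⁷ m.
By Kepler's third law T = 2π√(a³/μ) = 2π × 9.414×10³ = 5.915×10⁴ s.
= 0.6846 days.

T ≈ 0.685 days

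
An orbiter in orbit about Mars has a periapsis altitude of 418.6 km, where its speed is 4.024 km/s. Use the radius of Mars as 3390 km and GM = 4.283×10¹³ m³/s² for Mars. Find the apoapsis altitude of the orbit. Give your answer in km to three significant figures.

apoapsis altitude ≈ 6400 km

r_p = 3390 + 418.6 = 3808.6 km = 3.809×10⁶ m.
Specific energy ε = v²/2 − μ/r = -3.149×10⁶ J/kg, so a = −μ/(2ε) = 6.800×10⁶ m.
The apsides satisfy r_p + r_a = 2a, so the apoapsis radius is 2a − r_p = 9.791×10⁶ m = 9791.2 km.
Apoapsis altitude = 9791.2 − 3390 = 6401.2 km.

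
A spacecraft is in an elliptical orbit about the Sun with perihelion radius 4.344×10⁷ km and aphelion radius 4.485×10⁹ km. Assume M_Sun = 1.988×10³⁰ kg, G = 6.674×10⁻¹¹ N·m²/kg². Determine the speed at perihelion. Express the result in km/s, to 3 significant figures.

v ≈ 77.8 km/s

μ = GM = 6.674×10⁻¹¹ × 1.988×10³⁰ = 1.327×10²⁰ m³/s².
Semi-major axis a = (r_p + r_a)/2 = 2.2642×10⁹ km = 2.264×10¹² m.
Vis-viva: v² = μ(2/r − 1/a) = 1.327×10²⁰ × (4.604×10⁻¹¹ − 4.417×10⁻¹³) = 6.050×10⁹ m²/s².
v = 77780 m/s = 77.78 km/s.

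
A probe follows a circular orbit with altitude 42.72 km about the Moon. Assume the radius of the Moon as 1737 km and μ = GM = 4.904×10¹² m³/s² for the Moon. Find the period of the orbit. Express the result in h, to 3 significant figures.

r = 1737 + 42.72 = 1779.7 km = 1.7797×10⁶ m.
Kepler's third law: T = 2π√(r³/μ) = 2π√((1.780×10⁶)³ / 4.904×10¹²).
r³/μ = 1.149×10⁶ s², so T = 2π × 1.072×10³ = 6.736×10³ s.
Converting: 6.736×10³ s ÷ 3600 = 1.871 h.

T ≈ 1.87 h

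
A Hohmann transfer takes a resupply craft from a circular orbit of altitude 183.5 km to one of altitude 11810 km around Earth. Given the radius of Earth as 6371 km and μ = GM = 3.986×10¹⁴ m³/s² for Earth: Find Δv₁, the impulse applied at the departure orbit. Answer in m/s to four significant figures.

r₁ = 6371 + 183.5 = 6554.5 km = 6.5545×10⁶ m.
r₂ = 6371 + 11810 = 18181 km = 1.8181×10⁷ m.
Transfer ellipse a_t = (r₁ + r₂)/2 = 1.237×10⁷ m.
At r₁: circular v_c1 = √(μ/r₁) = 7798 m/s; transfer-perigee v_p = √[μ(2/r₁ − 1/a_t)] = 9455 m/s.
Δv₁ = v_p − v_c1 = 1657 m/s.

Δv ≈ 1657 m/s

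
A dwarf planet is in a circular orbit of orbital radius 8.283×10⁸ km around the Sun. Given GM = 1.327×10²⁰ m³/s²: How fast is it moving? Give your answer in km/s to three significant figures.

v ≈ 12.7 km/s

r = 8.283×10⁸ km = 8.283×10¹¹ m.
For a circular orbit v = √(μ/r) = √(1.327×10²⁰ / 8.283×10¹¹) = √(1.602×10⁸) = 12660 m/s.
That is 12.66 km/s.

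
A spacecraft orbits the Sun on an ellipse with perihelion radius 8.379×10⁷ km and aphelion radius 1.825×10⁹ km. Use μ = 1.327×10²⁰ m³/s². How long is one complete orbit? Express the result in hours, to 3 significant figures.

T ≈ 141000 hours

Semi-major axis a = (r_p + r_a)/2 = (8.3790×10⁷ + 1.8250×10⁹)/2 = 9.5440×10⁸ km = 9.544×10¹¹ m.
By Kepler's third law T = 2π√(a³/μ) = 2π × 8.094×10⁷ = 5.086×10⁸ s.
= 1.413×10⁵ hours.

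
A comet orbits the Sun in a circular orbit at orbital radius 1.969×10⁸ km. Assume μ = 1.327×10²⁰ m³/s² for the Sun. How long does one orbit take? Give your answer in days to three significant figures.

T ≈ 552 days

r = 1.969×10⁸ km = 1.969×10¹¹ m.
Kepler's third law: T = 2π√(r³/μ) = 2π√((1.969×10¹¹)³ / 1.327×10²⁰).
r³/μ = 5.753×10¹³ s², so T = 2π × 7.585×10⁶ = 4.766×10⁷ s.
Converting: 4.766×10⁷ s ÷ 86400 = 551.6 days.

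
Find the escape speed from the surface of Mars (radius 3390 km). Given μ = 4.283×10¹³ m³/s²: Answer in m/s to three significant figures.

r = R = 3.390×10⁶ m.
Escape speed v_esc = √(2μ/r) = √(2 × 4.283×10¹³ / 3.390×10⁶) = √(2.527×10⁷) = 5027 m/s.

v_esc ≈ 5030 m/s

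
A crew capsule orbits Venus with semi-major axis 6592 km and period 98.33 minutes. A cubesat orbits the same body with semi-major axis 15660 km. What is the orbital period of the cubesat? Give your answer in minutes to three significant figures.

Kepler's third law: T² ∝ a³, so T₂ = T₁ (a₂/a₁)^(3/2).
a₂/a₁ = 2.376, (a₂/a₁)^(3/2) = 3.662.
T₂ = 98.33 × 3.662 = 360.0 minutes.

T₂ ≈ 360 minutes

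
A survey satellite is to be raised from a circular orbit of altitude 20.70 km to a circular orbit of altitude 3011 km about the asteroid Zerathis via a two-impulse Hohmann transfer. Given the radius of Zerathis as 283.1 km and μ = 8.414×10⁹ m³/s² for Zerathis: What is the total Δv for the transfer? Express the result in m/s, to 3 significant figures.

Δv_total ≈ 88.5 m/s

r₁ = 283.1 + 20.70 = 303.80 km = 3.0380×10⁵ m.
r₂ = 283.1 + 3011 = 3294.1 km = 3.2941×10⁶ m.
Transfer ellipse a_t = (r₁ + r₂)/2 = 1.799×10⁶ m.
At r₁: circular v_c1 = √(μ/r₁) = 166.4 m/s; transfer-periapsis v_p = √[μ(2/r₁ − 1/a_t)] = 225.2 m/s.
Δv₁ = v_p − v_c1 = 58.78 m/s.
At r₂: circular v_c2 = √(μ/r₂) = 50.54 m/s; transfer-apoapsis v_a = √[μ(2/r₂ − 1/a_t)] = 20.77 m/s.
Δv₂ = v_c2 − v_a = 29.77 m/s.
Total Δv = Δv₁ + Δv₂ = 88.55 m/s.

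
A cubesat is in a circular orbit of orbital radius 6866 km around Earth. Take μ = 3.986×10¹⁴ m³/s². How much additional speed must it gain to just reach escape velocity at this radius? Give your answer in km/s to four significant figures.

r = 6866 km = 6.866×10⁶ m.
Circular speed v_c = √(μ/r) = 7619 m/s.
Escape speed v_esc = √(2μ/r) = √2 × v_c = 10780 m/s.
Δv = v_esc − v_c = 3156 m/s = 3.156 km/s.

Δv ≈ 3.156 km/s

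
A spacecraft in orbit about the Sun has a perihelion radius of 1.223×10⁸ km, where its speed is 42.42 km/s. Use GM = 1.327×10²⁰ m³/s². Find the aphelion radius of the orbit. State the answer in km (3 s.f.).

aphelion radius ≈ 5.94×10⁸ km

r_p = 1.223×10¹¹ m.
Specific energy ε = v²/2 − μ/r = -1.853×10⁸ J/kg, so a = −μ/(2ε) = 3.581×10¹¹ m.
The apsides satisfy r_p + r_a = 2a, so the aphelion radius is 2a − r_p = 5.938×10¹¹ m = 5.9380×10⁸ km.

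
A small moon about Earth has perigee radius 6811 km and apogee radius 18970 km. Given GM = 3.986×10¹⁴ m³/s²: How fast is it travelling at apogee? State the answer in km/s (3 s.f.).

Semi-major axis a = (r_p + r_a)/2 = 12890 km = 1.289×10⁷ m.
Vis-viva: v² = μ(2/r − 1/a) = 3.986×10¹⁴ × (1.054×10⁻⁷ − 7.758×10⁻⁸) = 1.110×10⁷ m²/s².
v = 3332 m/s = 3.332 km/s.

v ≈ 3.33 km/s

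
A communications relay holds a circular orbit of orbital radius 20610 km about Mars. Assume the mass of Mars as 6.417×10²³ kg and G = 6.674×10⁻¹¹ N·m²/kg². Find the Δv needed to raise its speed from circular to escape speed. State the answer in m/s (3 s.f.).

Δv ≈ 597 m/s

μ = GM = 6.674×10⁻¹¹ × 6.417×10²³ = 4.283×10¹³ m³/s².
r = 20610 km = 2.061×10⁷ m.
Circular speed v_c = √(μ/r) = 1442 m/s.
Escape speed v_esc = √(2μ/r) = √2 × v_c = 2039 m/s.
Δv = v_esc − v_c = 597.1 m/s.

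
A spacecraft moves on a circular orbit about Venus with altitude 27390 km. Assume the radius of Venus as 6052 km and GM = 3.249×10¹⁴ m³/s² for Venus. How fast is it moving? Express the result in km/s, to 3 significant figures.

v ≈ 3.12 km/s

r = 6052 + 27390 = 33442 km = 3.3442×10⁷ m.
For a circular orbit v = √(μ/r) = √(3.249×10¹⁴ / 3.344×10⁷) = √(9.715×10⁶) = 3117 m/s.
That is 3.117 km/s.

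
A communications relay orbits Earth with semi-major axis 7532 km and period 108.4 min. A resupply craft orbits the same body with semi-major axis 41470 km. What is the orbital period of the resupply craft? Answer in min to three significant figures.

T₂ ≈ 1400 min

Kepler's third law: T² ∝ a³, so T₂ = T₁ (a₂/a₁)^(3/2).
a₂/a₁ = 5.506, (a₂/a₁)^(3/2) = 12.92.
T₂ = 108.4 × 12.92 = 1400 min.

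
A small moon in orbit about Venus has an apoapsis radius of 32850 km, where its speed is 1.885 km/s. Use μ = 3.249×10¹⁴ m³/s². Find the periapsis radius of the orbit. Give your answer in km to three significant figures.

periapsis radius ≈ 7190 km

r_a = 3.285×10⁷ m.
Specific energy ε = v²/2 − μ/r = -8.114×10⁶ J/kg, so a = −μ/(2ε) = 2.002×10⁷ m.
The apsides satisfy r_p + r_a = 2a, so the periapsis radius is 2a − r_a = 7.193×10⁶ m = 7192.9 km.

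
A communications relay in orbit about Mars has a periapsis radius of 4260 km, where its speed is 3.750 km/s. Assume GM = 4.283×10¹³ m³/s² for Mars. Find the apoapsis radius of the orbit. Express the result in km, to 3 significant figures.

apoapsis radius ≈ 9910 km

r_p = 4.260×10⁶ m.
Specific energy ε = v²/2 − μ/r = -3.023×10⁶ J/kg, so a = −μ/(2ε) = 7.085×10⁶ m.
The apsides satisfy r_p + r_a = 2a, so the apoapsis radius is 2a − r_p = 9.909×10⁶ m = 9909.3 km.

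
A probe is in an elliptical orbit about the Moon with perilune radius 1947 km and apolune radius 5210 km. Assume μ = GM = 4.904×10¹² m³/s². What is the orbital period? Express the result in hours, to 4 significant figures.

T ≈ 5.335 hours

Semi-major axis a = (r_p + r_a)/2 = (1947.0 + 5210.0)/2 = 3578.5 km = 3.578×10⁶ m.
By Kepler's third law T = 2π√(a³/μ) = 2π × 3.057×10³ = 1.921×10⁴ s.
= 5.335 hours.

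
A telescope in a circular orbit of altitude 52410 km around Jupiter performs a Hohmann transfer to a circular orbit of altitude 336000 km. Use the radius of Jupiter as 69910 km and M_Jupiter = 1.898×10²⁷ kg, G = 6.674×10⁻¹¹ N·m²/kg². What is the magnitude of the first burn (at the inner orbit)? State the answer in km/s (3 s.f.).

Δv ≈ 7.71 km/s

μ = GM = 6.674×10⁻¹¹ × 1.898×10²⁷ = 1.267×10¹⁷ m³/s².
r₁ = 69910 + 52410 = 122320 km = 1.2232×10⁸ m.
r₂ = 69910 + 336000 = 405910 km = 4.0591×10⁸ m.
Transfer ellipse a_t = (r₁ + r₂)/2 = 2.641×10⁸ m.
At r₁: circular v_c1 = √(μ/r₁) = 32180 m/s; transfer-perijove v_p = √[μ(2/r₁ − 1/a_t)] = 39890 m/s.
Δv₁ = v_p − v_c1 = 7714 m/s.
= 7.714 km/s.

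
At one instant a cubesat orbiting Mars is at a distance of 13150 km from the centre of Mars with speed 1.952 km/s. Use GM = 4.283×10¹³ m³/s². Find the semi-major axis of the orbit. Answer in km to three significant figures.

r = 1.315×10⁷ m.
Specific orbital energy ε = v²/2 − μ/r = (1952)²/2 − 4.283×10¹³/1.315×10⁷ = -1.352×10⁶ J/kg.
Since ε = −μ/(2a), a = −μ/(2ε) = 1.584×10⁷ m = 15841 km.

a ≈ 15800 km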